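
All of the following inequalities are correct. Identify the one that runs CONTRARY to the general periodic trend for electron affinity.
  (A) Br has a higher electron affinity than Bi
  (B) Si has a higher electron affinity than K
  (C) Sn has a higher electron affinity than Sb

(C)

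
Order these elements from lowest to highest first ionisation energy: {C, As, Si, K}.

Across a period the outer electron is held more tightly (higher IE₁); down a group it sits in a higher shell, more shielded, and comes off more easily.
Neither a single period nor a single group — weigh both effects.
Si > K: relative to K, both the across-period and down-group shifts push Si's first ionization energy up.
As > Si: the two effects oppose for this pair; the across-period effect wins (947 vs 786 kJ/mol).
C > As: the two effects oppose for this pair; the down-group effect wins (1086 vs 947 kJ/mol).
For reference (kJ/mol): C 1086, Si 786, K 419, As 947.
So from lowest to highest: K < Si < As < C.

K < Si < As < C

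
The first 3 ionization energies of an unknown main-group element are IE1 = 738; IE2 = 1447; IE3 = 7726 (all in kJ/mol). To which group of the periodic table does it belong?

Group 2

Look for the largest jump between consecutive ionization energies: IE3/IE2 ≈ 5.3, far larger than any earlier ratio.
That jump marks the point where a core electron is being removed. So the atom has 2 valence electrons.
A main-group element with 2 valence electrons is in group 2.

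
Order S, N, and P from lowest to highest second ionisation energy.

P, S, N

After 1 electron has been removed, what remains? S⁺ still has 5 valence electrons; N⁺ still has 4 valence electrons; P⁺ still has 4 valence electrons.
All are still removing valence electrons, so compare the +1 ions as you would atoms: IE_2 generally rises across a period (higher Z_eff) and falls down a group (larger shell), subject to the usual subshell exceptions.
Valence configurations: S⁺ [Ne]3s²3p³, N⁺ [He]2s²2p², P⁺ [Ne]3s²3p².
The numbers (kJ/mol): S 2252, N 2856, P 1907.
Hence IE_2: P < S < N.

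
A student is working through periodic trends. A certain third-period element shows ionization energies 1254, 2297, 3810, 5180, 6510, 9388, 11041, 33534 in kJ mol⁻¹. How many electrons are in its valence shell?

Look for the largest jump between consecutive ionization energies: IE8/IE7 ≈ 3.0, far larger than any earlier ratio.
That jump marks the point where a core electron is being removed. So the atom has 7 valence electrons.

7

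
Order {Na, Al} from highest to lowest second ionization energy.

IE_2 is the cost of taking one more electron from the +1 cation: Na⁺ is the bare [Ne] core; Al⁺ still has 2 valence electrons.
Core electrons are held far more tightly than valence electrons, so Na tops the IE_2 order.
The numbers (kJ/mol): Na 4562, Al 1817.
Putting it together, IE_2: Al < Na.

Na > Al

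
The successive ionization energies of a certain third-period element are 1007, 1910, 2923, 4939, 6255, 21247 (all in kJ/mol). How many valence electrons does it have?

Look for the largest jump between consecutive ionization energies: IE6/IE5 ≈ 3.4, far larger than any earlier ratio.
That jump marks the point where a core electron is being removed. So the atom has 5 valence electrons.

5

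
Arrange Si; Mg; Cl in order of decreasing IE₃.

The third ionization energy removes an electron from the +2 ion. For each element: Si²⁺ still has 2 valence electrons; Mg²⁺ is the bare [Ne] core; Cl²⁺ still has 5 valence electrons.
Core electrons are held far more tightly than valence electrons, so Mg tops the IE_3 order.
Valence configurations: Si²⁺ [Ne]3s², Cl²⁺ [Ne]3s²3p³.
The numbers (kJ/mol): Si 3232, Mg 7733, Cl 3822.
Overall IE_3 order: Si < Cl < Mg.

Mg > Cl > Si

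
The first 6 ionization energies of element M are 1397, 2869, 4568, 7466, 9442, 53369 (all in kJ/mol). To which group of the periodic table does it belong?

Look for the largest jump between consecutive ionization energies: IE6/IE5 ≈ 5.7, far larger than any earlier ratio.
That jump marks the point where a core electron is being removed. So the atom has 5 valence electrons.
A main-group element with 5 valence electrons is in group 15.

Group 15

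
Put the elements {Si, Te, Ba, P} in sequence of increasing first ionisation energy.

Si is in period 3, group 14; P is in period 3, group 15; Te is in period 5, group 16; Ba is in period 6, group 2.
Across a period the outer electron is held more tightly (higher IE₁); down a group it sits in a higher shell, more shielded, and comes off more easily.
These span different periods and groups, so the two trends combine.
Si > Ba: relative to Ba, both the across-period and down-group shifts push Si's first ionization energy up.
Te > Si: the two effects oppose for this pair; the across-period effect wins (869 vs 786 kJ/mol).
P > Te: period and group pull opposite ways; the down-group shift dominates (1012 vs 869 kJ/mol).
Tabulated first ionization energy (kJ/mol): Si 786, P 1012, Te 869, Ba 503.
So from lowest to highest: Ba < Si < Te < P.

Ba < Si < Te < P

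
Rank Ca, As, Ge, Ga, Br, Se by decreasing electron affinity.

Br > Se > Ge > As > Ga > Ca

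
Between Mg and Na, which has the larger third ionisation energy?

Mg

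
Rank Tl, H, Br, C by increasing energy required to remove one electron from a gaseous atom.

Tl, C, Br, H

H is in period 1, group 1; C is in period 2, group 14; Br is in period 4, group 17; Tl is in period 6, group 13.
First ionization energy rises across a period (greater Z_eff holds electrons more tightly) and falls down a group (valence electrons are farther from the nucleus).
Neither a single period nor a single group — weigh both effects.
C > Tl: relative to Tl, both the across-period and down-group shifts push C's first ionization energy up.
Br > C: the two effects oppose for this pair; the across-period effect wins (1140 vs 1086 kJ/mol).
H > Br: the two effects oppose for this pair; the down-group effect wins (1312 vs 1140 kJ/mol).
Approximate values (kJ/mol): H 1312, C 1086, Br 1140, Tl 589.
So from lowest to highest: Tl < C < Br < H.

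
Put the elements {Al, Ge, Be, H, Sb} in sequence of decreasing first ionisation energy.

H, Be, Sb, Ge, Al

First ionization energy rises across a period (greater Z_eff holds electrons more tightly) and falls down a group (valence electrons are farther from the nucleus).
A diagonal step moves right (one effect) and down (the opposite effect) at once.
Ge > Al: the two effects oppose for this pair; the across-period effect wins (762 vs 578 kJ/mol).
Sb > Ge: period and group pull opposite ways; the across-period shift dominates (831 vs 762 kJ/mol).
Be > Sb: the two effects oppose for this pair; the down-group effect wins (900 vs 831 kJ/mol).
H > Be: period and group pull opposite ways; the down-group shift dominates (1312 vs 900 kJ/mol).
For reference (kJ/mol): H 1312, Be 900, Al 578, Ge 762, Sb 831.
So from highest to lowest: H > Be > Sb > Ge > Al.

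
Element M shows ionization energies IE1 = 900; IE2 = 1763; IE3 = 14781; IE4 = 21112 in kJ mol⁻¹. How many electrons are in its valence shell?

2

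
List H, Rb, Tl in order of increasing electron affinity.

H is in period 1, group 1; Rb is in period 5, group 1; Tl is in period 6, group 13.
Electron affinity generally becomes more exothermic across a period toward the halogens and less exothermic down a group.
These span different periods and groups, so the two trends combine.
Rb > Tl: the two effects oppose for this pair; the down-group effect wins (47 vs 19 kJ/mol).
H > Rb: H sits above Rb in group 1, so the down-group effect alone puts H higher.
Approximate values (kJ/mol): H 73, Rb 47, Tl 19.
So from lowest to highest: Tl < Rb < H.

Tl, Rb, H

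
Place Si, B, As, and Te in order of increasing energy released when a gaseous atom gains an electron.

EA tends to increase across a period and decrease down a group, though the pattern is less regular than for IE or radius.
These sit on a diagonal, where the across-period and down-group effects partly cancel.
As > B: period and group pull opposite ways; the across-period shift dominates (78 vs 27 kJ/mol).
Si > As: period and group pull opposite ways; the down-group shift dominates (134 vs 78 kJ/mol).
Te > Si: period and group pull opposite ways; the across-period shift dominates (190 vs 134 kJ/mol).
For reference (kJ/mol): B 27, Si 134, As 78, Te 190.
So from lowest to highest: B < As < Si < Te.

B < As < Si < Te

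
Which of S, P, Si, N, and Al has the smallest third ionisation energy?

The third ionization energy removes an electron from the +2 ion. For each element: S²⁺ still has 4 valence electrons; P²⁺ still has 3 valence electrons; Si²⁺ still has 2 valence electrons; N²⁺ still has 3 valence electrons; Al²⁺ still has 1 valence electron.
All are still removing valence electrons, so compare the +2 ions as you would atoms: IE_3 generally rises across a period (higher Z_eff) and falls down a group (larger shell), subject to the usual subshell exceptions.
Valence configurations: S²⁺ [Ne]3s²3p², P²⁺ [Ne]3s²3p¹, Si²⁺ [Ne]3s², N²⁺ [He]2s²2p¹, Al²⁺ [Ne]3s¹.
P²⁺ loses a lone 3p electron whereas Si²⁺ must break into a filled 3s² pair, so IE_3(Si) > IE_3(P) even though P has the higher nuclear charge.
The numbers (kJ/mol): S 3357, P 2914, Si 3232, N 4578, Al 2745.
Hence IE_3: Al < P < Si < S < N.

Al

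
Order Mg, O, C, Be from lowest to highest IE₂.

Mg, Be, C, O

After 1 electron has been removed, what remains? Mg⁺ still has 1 valence electron; O⁺ still has 5 valence electrons; C⁺ still has 3 valence electrons; Be⁺ still has 1 valence electron.
All are still removing valence electrons, so compare the +1 ions as you would atoms: IE_2 generally rises across a period (higher Z_eff) and falls down a group (larger shell), subject to the usual subshell exceptions.
Valence configurations: Mg⁺ [Ne]3s¹, O⁺ [He]2s²2p³, C⁺ [He]2s²2p¹, Be⁺ [He]2s¹.
Tabulated IE_2 (kJ/mol): Mg 1451, O 3388, C 2353, Be 1757.
So the second ionization energies run Mg < Be < C < O.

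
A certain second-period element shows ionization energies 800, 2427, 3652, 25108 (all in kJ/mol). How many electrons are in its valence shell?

3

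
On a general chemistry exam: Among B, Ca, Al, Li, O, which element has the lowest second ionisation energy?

After 1 electron has been removed, what remains? B⁺ still has 2 valence electrons; Ca⁺ still has 1 valence electron; Al⁺ still has 2 valence electrons; Li⁺ is the bare [He] core; O⁺ still has 5 valence electrons.
Breaking into a closed-shell core is much more expensive than removing a leftover valence electron — Li has the largest IE_2 here.
Valence configurations: B⁺ [He]2s², Ca⁺ [Ar]4s¹, Al⁺ [Ne]3s², O⁺ [He]2s²2p³.
The numbers (kJ/mol): B 2427, Ca 1145, Al 1817, Li 7298, O 3388.
Overall IE_2 order: Ca < Al < B < O < Li.

Ca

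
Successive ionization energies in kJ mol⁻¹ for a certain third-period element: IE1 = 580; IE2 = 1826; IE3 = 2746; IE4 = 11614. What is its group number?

Group 13

Look for the largest jump between consecutive ionization energies: IE4/IE3 ≈ 4.2, far larger than any earlier ratio.
That jump marks the point where a core electron is being removed. So the atom has 3 valence electrons.
A main-group element with 3 valence electrons is in group 13.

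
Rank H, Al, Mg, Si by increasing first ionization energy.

First ionization energy rises across a period (greater Z_eff holds electrons more tightly) and falls down a group (valence electrons are farther from the nucleus).
These span different periods and groups, so the two trends combine.
Mg > Al: this pair runs against the simple trend — see the exception note.
Si > Mg: both are in period 3; the period trend gives Si the larger value.
H > Si: the two effects oppose for this pair; the down-group effect wins (1312 vs 786 kJ/mol).
Note the exception: Mg has a higher first ionization energy than Al, contrary to the simple trend — Al's single 3p electron is easier to remove than one from Mg's filled 3s².
Tabulated first ionization energy (kJ/mol): H 1312, Mg 738, Al 578, Si 786.
So from lowest to highest: Al < Mg < Si < H.

Al, Mg, Si, H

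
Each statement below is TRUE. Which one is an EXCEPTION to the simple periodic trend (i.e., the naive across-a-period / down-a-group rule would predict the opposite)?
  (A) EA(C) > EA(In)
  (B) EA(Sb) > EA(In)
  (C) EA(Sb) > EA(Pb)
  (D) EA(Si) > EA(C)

The general trend: electron affinity increases across a period and decreases down a group.
(A) C (period 2, group 14) vs In (period 5, group 13): the stated order agrees with the simple trend.
(B) Sb (period 5, group 15) vs In (period 5, group 13): the stated order agrees with the simple trend.
(C) Sb (period 5, group 15) vs Pb (period 6, group 14): the stated order agrees with the simple trend.
(D) Si (period 3, group 14) vs C (period 2, group 14): the stated order contradicts the simple trend.
The exception is (D): Si's larger, more diffuse 3p orbitals accept an added electron slightly more readily than C's compact 2p.

(D)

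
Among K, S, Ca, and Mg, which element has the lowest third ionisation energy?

S

IE_3 is the cost of taking one more electron from the +2 cation: K²⁺ is already 1 electron into the core; S²⁺ still has 4 valence electrons; Ca²⁺ is the bare [Ar] core; Mg²⁺ is the bare [Ne] core.
Breaking into a closed-shell core is much more expensive than removing a leftover valence electron — K, Ca and Mg have the largest IE_3 here.
Tabulated IE_3 (kJ/mol): K 4420, S 3357, Ca 4912, Mg 7733.
Overall IE_3 order: S < K < Ca < Mg.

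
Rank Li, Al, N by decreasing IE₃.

Consider each +2 ion: Li²⁺ is already 1 electron into the core; Al²⁺ still has 1 valence electron; N²⁺ still has 3 valence electrons.
Breaking into a closed-shell core is much more expensive than removing a leftover valence electron — Li has the largest IE_3 here.
Valence configurations: Al²⁺ [Ne]3s¹, N²⁺ [He]2s²2p¹.
Tabulated IE_3 (kJ/mol): Li 11815, Al 2745, N 4578.
So the third ionization energies run Al < N < Li.

Li > N > Al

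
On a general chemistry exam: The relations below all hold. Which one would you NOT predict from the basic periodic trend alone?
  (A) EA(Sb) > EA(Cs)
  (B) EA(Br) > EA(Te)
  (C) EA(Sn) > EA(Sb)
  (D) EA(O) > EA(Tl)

The general trend: electron affinity increases across a period and decreases down a group.
(A) Sb (period 5, group 15) vs Cs (period 6, group 1): the stated order agrees with the simple trend.
(B) Br (period 4, group 17) vs Te (period 5, group 16): the stated order agrees with the simple trend.
(C) Sn (period 5, group 14) vs Sb (period 5, group 15): the stated order contradicts the simple trend.
(D) O (period 2, group 16) vs Tl (period 6, group 13): the stated order agrees with the simple trend.
The exception is (C): adding an electron to Sb's half-filled 5p³ is unfavourable, so Sn has the more exothermic EA.

(C)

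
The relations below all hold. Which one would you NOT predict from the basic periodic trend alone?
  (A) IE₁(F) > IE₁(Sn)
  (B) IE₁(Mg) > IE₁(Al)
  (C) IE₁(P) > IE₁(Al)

(B)

The general trend: first ionization energy increases across a period and decreases down a group.
(A) F (period 2, group 17) vs Sn (period 5, group 14): the stated order agrees with the simple trend.
(B) Mg (period 3, group 2) vs Al (period 3, group 13): the stated order contradicts the simple trend.
(C) P (period 3, group 15) vs Al (period 3, group 13): the stated order agrees with the simple trend.
The exception is (B): Al's single 3p electron is easier to remove than one from Mg's filled 3s².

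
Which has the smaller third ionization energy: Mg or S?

After 2 electrons have been removed, what remains? Mg²⁺ is the bare [Ne] core; S²⁺ still has 4 valence electrons.
Breaking into a closed-shell core is much more expensive than removing a leftover valence electron — Mg has the largest IE_3 here.
Tabulated IE_3 (kJ/mol): Mg 7733, S 3357.
So the third ionization energies run S < Mg.

S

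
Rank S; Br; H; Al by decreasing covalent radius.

H is in period 1, group 1; Al is in period 3, group 13; S is in period 3, group 16; Br is in period 4, group 17.
Atomic radius shrinks across a period as nuclear charge pulls the same shell inward, and grows down a group as new shells are added.
Here both period and group differ, so the two effects have to be weighed against each other.
S > H: the two effects oppose for this pair; the down-group effect wins (103 vs 32 pm).
Br > S: the two effects oppose for this pair; the down-group effect wins (114 vs 103 pm).
Al > Br: period and group pull opposite ways; the across-period shift dominates (126 vs 114 pm).
Tabulated atomic radius (pm): H 32, Al 126, S 103, Br 114.
So from largest to smallest: Al > Br > S > H.

Al > Br > S > H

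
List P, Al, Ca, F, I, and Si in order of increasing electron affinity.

Atoms with high Z_eff and room in the valence shell (especially the halogens) have the most exothermic electron affinities.
Here both period and group differ, so the two effects have to be weighed against each other.
Al > Ca: relative to Ca, both the across-period and down-group shifts push Al's electron affinity up.
P > Al: P lies to the right of Al in period 3, so the across-period effect alone puts P higher.
Si > P: this pair runs against the simple trend — see the exception note.
I > Si: period and group pull opposite ways; the across-period shift dominates (295 vs 134 kJ/mol).
F > I: F sits above I in group 17, so the down-group effect alone puts F higher.
Note the exception: Si has a higher electron affinity than P, contrary to the simple trend — adding an electron to P's half-filled 3p³ is unfavourable, so Si (3p²) has the more exothermic EA.
For reference (kJ/mol): F 328, Al 42, Si 134, P 72, Ca 2, I 295.
So from lowest to highest: Ca < Al < P < Si < I < F.

Ca < Al < P < Si < I < F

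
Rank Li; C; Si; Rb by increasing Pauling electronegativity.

Li is in period 2, group 1; C is in period 2, group 14; Si is in period 3, group 14; Rb is in period 5, group 1.
Electronegativity increases across a period and decreases down a group, tracking effective nuclear charge and atomic size.
Neither a single period nor a single group — weigh both effects.
Li > Rb: Li sits above Rb in group 1, so the down-group effect alone puts Li higher.
Si > Li: period and group pull opposite ways; the across-period shift dominates (1.90 vs 0.98).
C > Si: C sits above Si in group 14, so the down-group effect alone puts C higher.
For reference (Pauling): Li 0.98, C 2.55, Si 1.90, Rb 0.82.
So from lowest to highest: Rb < Li < Si < C.

Rb, Li, Si, C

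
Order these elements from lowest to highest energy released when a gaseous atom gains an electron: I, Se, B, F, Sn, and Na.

B, Na, Sn, Se, I, F

B is in period 2, group 13; F is in period 2, group 17; Na is in period 3, group 1; Se is in period 4, group 16; Sn is in period 5, group 14; I is in period 5, group 17.
EA tends to increase across a period and decrease down a group, though the pattern is less regular than for IE or radius.
These span different periods and groups, so the two trends combine.
Na > B: this pair runs against the simple trend — see the exception note.
Sn > Na: period and group pull opposite ways; the across-period shift dominates (107 vs 53 kJ/mol).
Se > Sn: relative to Sn, both the across-period and down-group shifts push Se's electron affinity up.
I > Se: the two effects oppose for this pair; the across-period effect wins (295 vs 195 kJ/mol).
F > I: F sits above I in group 17, so the down-group effect alone puts F higher.
Note the exception: Na has a higher electron affinity than B, contrary to the simple trend — B's ns²np¹ configuration gives only a small electron affinity — the sparsely filled np subshell binds an added electron weakly.
For reference (kJ/mol): B 27, F 328, Na 53, Se 195, Sn 107, I 295.
So from lowest to highest: B < Na < Sn < Se < I < F.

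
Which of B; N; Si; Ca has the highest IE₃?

IE_3 is the cost of taking one more electron from the +2 cation: B²⁺ still has 1 valence electron; N²⁺ still has 3 valence electrons; Si²⁺ still has 2 valence electrons; Ca²⁺ is the bare [Ar] core.
Core electrons are held far more tightly than valence electrons, so Ca tops the IE_3 order.
Valence configurations: B²⁺ [He]2s¹, N²⁺ [He]2s²2p¹, Si²⁺ [Ne]3s².
The numbers (kJ/mol): B 3660, N 4578, Si 3232, Ca 4912.
Hence IE_3: Si < B < N < Ca.

Ca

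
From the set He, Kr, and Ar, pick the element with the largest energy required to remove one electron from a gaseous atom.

He is in period 1, group 18; Ar is in period 3, group 18; Kr is in period 4, group 18.
Across a period the outer electron is held more tightly (higher IE₁); down a group it sits in a higher shell, more shielded, and comes off more easily.
All are in group 18, so first ionization energy increases up the group.
The largest energy required to remove one electron from a gaseous atom among these belongs to He.

He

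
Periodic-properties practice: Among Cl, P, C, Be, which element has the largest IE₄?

After 3 electrons have been removed, what remains? Cl³⁺ still has 4 valence electrons; P³⁺ still has 2 valence electrons; C³⁺ still has 1 valence electron; Be³⁺ is already 1 electron into the core.
Core electrons are held far more tightly than valence electrons, so Be tops the IE_4 order.
Valence configurations: Cl³⁺ [Ne]3s²3p², P³⁺ [Ne]3s², C³⁺ [He]2s¹.
Approximate IE_4 values (kJ/mol): Cl 5159, P 4964, C 6223, Be 21007.
Hence IE_4: P < Cl < C < Be.

Be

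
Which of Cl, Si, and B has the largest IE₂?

IE_2 is the cost of taking one more electron from the +1 cation: Cl⁺ still has 6 valence electrons; Si⁺ still has 3 valence electrons; B⁺ still has 2 valence electrons.
All are still removing valence electrons, so compare the +1 ions as you would atoms: IE_2 generally rises across a period (higher Z_eff) and falls down a group (larger shell), subject to the usual subshell exceptions.
Valence configurations: Cl⁺ [Ne]3s²3p⁴, Si⁺ [Ne]3s²3p¹, B⁺ [He]2s².
Tabulated IE_2 (kJ/mol): Cl 2298, Si 1577, B 2427.
Overall IE_2 order: Si < Cl < B.

B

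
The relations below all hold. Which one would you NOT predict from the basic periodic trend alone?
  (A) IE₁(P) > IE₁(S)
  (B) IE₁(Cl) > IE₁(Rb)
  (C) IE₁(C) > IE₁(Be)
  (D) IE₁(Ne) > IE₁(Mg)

(A)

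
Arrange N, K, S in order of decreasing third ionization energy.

N, K, S

Consider each +2 ion: N²⁺ still has 3 valence electrons; K²⁺ is already 1 electron into the core; S²⁺ still has 4 valence electrons.
Usually core removal costs more than valence removal, but here the competition is close: a tightly held n=2 valence electron can cost more to remove than an n=3 core electron, so the actual values have to decide it.
Valence configurations: N²⁺ [He]2s²2p¹, S²⁺ [Ne]3s²3p².
Tabulated IE_3 (kJ/mol): N 4578, K 4420, S 3357.
Overall IE_3 order: S < K < N.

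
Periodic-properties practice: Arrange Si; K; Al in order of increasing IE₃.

Al < Si < K

After 2 electrons have been removed, what remains? Si²⁺ still has 2 valence electrons; K²⁺ is already 1 electron into the core; Al²⁺ still has 1 valence electron.
Core electrons are held far more tightly than valence electrons, so K tops the IE_3 order.
Valence configurations: Si²⁺ [Ne]3s², Al²⁺ [Ne]3s¹.
The numbers (kJ/mol): Si 3232, K 4420, Al 2745.
Hence IE_3: Al < Si < K.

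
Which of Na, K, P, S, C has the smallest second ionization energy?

After 1 electron has been removed, what remains? Na⁺ is the bare [Ne] core; K⁺ is the bare [Ar] core; P⁺ still has 4 valence electrons; S⁺ still has 5 valence electrons; C⁺ still has 3 valence electrons.
Breaking into a closed-shell core is much more expensive than removing a leftover valence electron — K and Na have the largest IE_2 here.
Valence configurations: P⁺ [Ne]3s²3p², S⁺ [Ne]3s²3p³, C⁺ [He]2s²2p¹.
The numbers (kJ/mol): Na 4562, K 3052, P 1907, S 2252, C 2353.
Overall IE_2 order: P < S < C < K < Na.

P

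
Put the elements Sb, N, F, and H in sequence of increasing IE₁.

Sb < H < N < F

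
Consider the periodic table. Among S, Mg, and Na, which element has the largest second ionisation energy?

Na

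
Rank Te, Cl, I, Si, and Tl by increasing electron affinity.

Tl < Si < Te < I < Cl

Si is in period 3, group 14; Cl is in period 3, group 17; Te is in period 5, group 16; I is in period 5, group 17; Tl is in period 6, group 13.
EA tends to increase across a period and decrease down a group, though the pattern is less regular than for IE or radius.
Neither a single period nor a single group — weigh both effects.
Si > Tl: both effects reinforce here, so Si is clearly the higher of the two.
Te > Si: the two effects oppose for this pair; the across-period effect wins (190 vs 134 kJ/mol).
I > Te: both are in period 5; the period trend gives I the larger value.
Cl > I: they share group 17; the group trend gives Cl the larger value.
For reference (kJ/mol): Si 134, Cl 349, Te 190, I 295, Tl 19.
So from lowest to highest: Tl < Si < Te < I < Cl.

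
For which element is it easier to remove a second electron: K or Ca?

Ca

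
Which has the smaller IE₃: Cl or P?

IE_3 is the cost of taking one more electron from the +2 cation: Cl²⁺ still has 5 valence electrons; P²⁺ still has 3 valence electrons.
All are still removing valence electrons, so compare the +2 ions as you would atoms: IE_3 generally rises across a period (higher Z_eff) and falls down a group (larger shell), subject to the usual subshell exceptions.
Valence configurations: Cl²⁺ [Ne]3s²3p³, P²⁺ [Ne]3s²3p¹.
Tabulated IE_3 (kJ/mol): Cl 3822, P 2914.
Hence IE_3: P < Cl.

P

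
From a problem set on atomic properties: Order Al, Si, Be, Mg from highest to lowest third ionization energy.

After 2 electrons have been removed, what remains? Al²⁺ still has 1 valence electron; Si²⁺ still has 2 valence electrons; Be²⁺ is the bare [He] core; Mg²⁺ is the bare [Ne] core.
Core electrons are held far more tightly than valence electrons, so Mg and Be top the IE_3 order.
Valence configurations: Al²⁺ [Ne]3s¹, Si²⁺ [Ne]3s².
The numbers (kJ/mol): Al 2745, Si 3232, Be 14849, Mg 7733.
So the third ionization energies run Al < Si < Mg < Be.

Be > Mg > Si > Al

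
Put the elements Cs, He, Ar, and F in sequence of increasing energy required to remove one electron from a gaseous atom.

Cs < Ar < F < He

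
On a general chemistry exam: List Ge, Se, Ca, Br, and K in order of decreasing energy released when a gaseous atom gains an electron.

Br, Se, Ge, K, Ca

K is in period 4, group 1; Ca is in period 4, group 2; Ge is in period 4, group 14; Se is in period 4, group 16; Br is in period 4, group 17.
EA tends to increase across a period and decrease down a group, though the pattern is less regular than for IE or radius.
All lie in period 4; the across-period trend (electron affinity increases left to right) applies, with the exception below.
Note the exception: K has a higher electron affinity than Ca, contrary to the simple trend — adding an electron to Ca (ns²) has to open a new, higher-energy np subshell, which is unfavourable.
For reference (kJ/mol): K 48, Ca 2, Ge 119, Se 195, Br 325.
So from highest to lowest: Br > Se > Ge > K > Ca.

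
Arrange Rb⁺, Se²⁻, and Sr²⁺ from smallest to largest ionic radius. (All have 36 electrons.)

Sr²⁺ < Rb⁺ < Se²⁻

All of these have 36 electrons, so size is governed by nuclear charge alone: the more protons, the stronger the pull on the same electron cloud, and the smaller the ion.
Nuclear charges: Sr²⁺ (Z=38), Rb⁺ (Z=37), Se²⁻ (Z=34).
Smallest to largest: Sr²⁺ < Rb⁺ < Se²⁻.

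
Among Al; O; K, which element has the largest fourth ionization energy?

Consider each +3 ion: Al³⁺ is the bare [Ne] core; O³⁺ still has 3 valence electrons; K³⁺ is already 2 electrons into the core.
Usually core removal costs more than valence removal, but here the competition is close: a tightly held n=2 valence electron can cost more to remove than an n=3 core electron, so the actual values have to decide it.
Approximate IE_4 values (kJ/mol): Al 11577, O 7469, K 5877.
Hence IE_4: K < O < Al.

Al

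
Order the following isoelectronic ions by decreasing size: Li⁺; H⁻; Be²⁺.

All of these have 2 electrons, so size is governed by nuclear charge alone: the more protons, the stronger the pull on the same electron cloud, and the smaller the ion.
Nuclear charges: Be²⁺ (Z=4), Li⁺ (Z=3), H⁻ (Z=1).
Largest to smallest: H⁻ > Li⁺ > Be²⁺.

H⁻ > Li⁺ > Be²⁺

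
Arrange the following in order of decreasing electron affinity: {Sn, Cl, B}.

B is in period 2, group 13; Cl is in period 3, group 17; Sn is in period 5, group 14.
Adding an electron releases more energy for atoms nearer the top right (short of the noble gases).
These span different periods and groups, so the two trends combine.
Sn > B: period and group pull opposite ways; the across-period shift dominates (107 vs 27 kJ/mol).
Cl > Sn: both effects reinforce here, so Cl is clearly the higher of the two.
Tabulated electron affinity (kJ/mol): B 27, Cl 349, Sn 107.
So from highest to lowest: Cl > Sn > B.

Cl > Sn > B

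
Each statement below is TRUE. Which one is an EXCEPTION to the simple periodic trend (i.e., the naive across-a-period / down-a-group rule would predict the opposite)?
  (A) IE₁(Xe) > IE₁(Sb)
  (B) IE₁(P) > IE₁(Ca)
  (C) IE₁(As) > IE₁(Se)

(C)

The general trend: IE₁ increases across a period and decreases down a group.
(A) Xe (period 5, group 18) vs Sb (period 5, group 15): the stated order agrees with the simple trend.
(B) P (period 3, group 15) vs Ca (period 4, group 2): the stated order agrees with the simple trend.
(C) As (period 4, group 15) vs Se (period 4, group 16): the stated order contradicts the simple trend.
The exception is (C): Se (4p⁴) ionizes more easily than half-filled As (4p³).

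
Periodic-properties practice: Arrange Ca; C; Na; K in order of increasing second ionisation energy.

Ca < C < K < Na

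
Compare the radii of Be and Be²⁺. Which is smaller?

Be²⁺

Forming Be²⁺ removes 2 electrons from Be. Fewer electrons for the same nuclear charge means less shielding and a higher Z_eff on the remaining electrons, and for main-group metals the entire outer shell is lost.
A cation is smaller than its parent atom: Be²⁺ < Be.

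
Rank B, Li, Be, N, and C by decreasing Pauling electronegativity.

N, C, B, Be, Li

Li is in period 2, group 1; Be is in period 2, group 2; B is in period 2, group 13; C is in period 2, group 14; N is in period 2, group 15.
Electronegativity increases across a period and decreases down a group, tracking effective nuclear charge and atomic size.
All lie in period 2, so electronegativity increases left to right.
So from highest to lowest: N > C > B > Be > Li.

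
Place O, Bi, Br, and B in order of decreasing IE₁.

First ionization energy rises across a period (greater Z_eff holds electrons more tightly) and falls down a group (valence electrons are farther from the nucleus).
Here both period and group differ, so the two effects have to be weighed against each other.
B > Bi: period and group pull opposite ways; the down-group shift dominates (801 vs 703 kJ/mol).
Br > B: the two effects oppose for this pair; the across-period effect wins (1140 vs 801 kJ/mol).
O > Br: period and group pull opposite ways; the down-group shift dominates (1314 vs 1140 kJ/mol).
For reference (kJ/mol): B 801, O 1314, Br 1140, Bi 703.
So from highest to lowest: O > Br > B > Bi.

O > Br > B > Bi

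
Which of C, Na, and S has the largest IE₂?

Na

The second ionization energy removes an electron from the +1 ion. For each element: C⁺ still has 3 valence electrons; Na⁺ is the bare [Ne] core; S⁺ still has 5 valence electrons.
Pulling an electron out of a noble-gas core costs far more than removing a remaining valence electron, so Na sits at the high end of IE_2.
Valence configurations: C⁺ [He]2s²2p¹, S⁺ [Ne]3s²3p³.
Tabulated IE_2 (kJ/mol): C 2353, Na 4562, S 2252.
Hence IE_2: S < C < Na.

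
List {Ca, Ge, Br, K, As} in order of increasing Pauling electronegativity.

K < Ca < Ge < As < Br

K is in period 4, group 1; Ca is in period 4, group 2; Ge is in period 4, group 14; As is in period 4, group 15; Br is in period 4, group 17.
Smaller atoms with higher effective nuclear charge are more electronegative.
All lie in period 4, so electronegativity increases left to right.
So from lowest to highest: K < Ca < Ge < As < Br.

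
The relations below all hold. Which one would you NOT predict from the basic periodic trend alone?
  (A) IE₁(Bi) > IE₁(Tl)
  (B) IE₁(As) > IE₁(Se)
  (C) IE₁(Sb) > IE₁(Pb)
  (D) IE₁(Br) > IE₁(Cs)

(B)

The general trend: first ionization energy increases across a period and decreases down a group.
(A) Bi (period 6, group 15) vs Tl (period 6, group 13): the stated order agrees with the simple trend.
(B) As (period 4, group 15) vs Se (period 4, group 16): the stated order contradicts the simple trend.
(C) Sb (period 5, group 15) vs Pb (period 6, group 14): the stated order agrees with the simple trend.
(D) Br (period 4, group 17) vs Cs (period 6, group 1): the stated order agrees with the simple trend.
The exception is (B): Se (4p⁴) ionizes more easily than half-filled As (4p³).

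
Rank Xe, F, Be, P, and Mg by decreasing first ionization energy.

F > Xe > P > Be > Mg

Be is in period 2, group 2; F is in period 2, group 17; Mg is in period 3, group 2; P is in period 3, group 15; Xe is in period 5, group 18.
IE₁ increases left→right with effective nuclear charge and decreases top→bottom as the valence shell moves farther out.
Neither a single period nor a single group — weigh both effects.
Be > Mg: they share group 2; the group trend gives Be the larger value.
P > Be: the two effects oppose for this pair; the across-period effect wins (1012 vs 900 kJ/mol).
Xe > P: the two effects oppose for this pair; the across-period effect wins (1170 vs 1012 kJ/mol).
F > Xe: the two effects oppose for this pair; the down-group effect wins (1681 vs 1170 kJ/mol).
For reference (kJ/mol): Be 900, F 1681, Mg 738, P 1012, Xe 1170.
So from highest to lowest: F > Xe > P > Be > Mg.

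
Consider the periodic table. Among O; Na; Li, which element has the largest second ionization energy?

IE_2 is the cost of taking one more electron from the +1 cation: O⁺ still has 5 valence electrons; Na⁺ is the bare [Ne] core; Li⁺ is the bare [He] core.
Core electrons are held far more tightly than valence electrons, so Na and Li top the IE_2 order.
Approximate IE_2 values (kJ/mol): O 3388, Na 4562, Li 7298.
Overall IE_2 order: O < Na < Li.

Li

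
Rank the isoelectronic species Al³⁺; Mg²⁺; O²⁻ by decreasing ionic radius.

O²⁻ > Mg²⁺ > Al³⁺

All of these have 10 electrons, so size is governed by nuclear charge alone: the more protons, the stronger the pull on the same electron cloud, and the smaller the ion.
Nuclear charges: Al³⁺ (Z=13), Mg²⁺ (Z=12), O²⁻ (Z=8).
Largest to smallest: O²⁻ > Mg²⁺ > Al³⁺.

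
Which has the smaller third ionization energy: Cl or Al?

Consider each +2 ion: Cl²⁺ still has 5 valence electrons; Al²⁺ still has 1 valence electron.
All are still removing valence electrons, so compare the +2 ions as you would atoms: IE_3 generally rises across a period (higher Z_eff) and falls down a group (larger shell), subject to the usual subshell exceptions.
Valence configurations: Cl²⁺ [Ne]3s²3p³, Al²⁺ [Ne]3s¹.
The numbers (kJ/mol): Cl 3822, Al 2745.
Hence IE_3: Al < Cl.

Al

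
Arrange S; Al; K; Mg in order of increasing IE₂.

Consider each +1 ion: S⁺ still has 5 valence electrons; Al⁺ still has 2 valence electrons; K⁺ is the bare [Ar] core; Mg⁺ still has 1 valence electron.
Breaking into a closed-shell core is much more expensive than removing a leftover valence electron — K has the largest IE_2 here.
Valence configurations: S⁺ [Ne]3s²3p³, Al⁺ [Ne]3s², Mg⁺ [Ne]3s¹.
Tabulated IE_2 (kJ/mol): S 2252, Al 1817, K 3052, Mg 1451.
So the second ionization energies run Mg < Al < S < K.

Mg, Al, S, K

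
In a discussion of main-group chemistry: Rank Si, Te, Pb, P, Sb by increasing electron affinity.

Pb, P, Sb, Si, Te

Si is in period 3, group 14; P is in period 3, group 15; Sb is in period 5, group 15; Te is in period 5, group 16; Pb is in period 6, group 14.
EA tends to increase across a period and decrease down a group, though the pattern is less regular than for IE or radius.
Here both period and group differ, so the two effects have to be weighed against each other.
P > Pb: both effects reinforce here, so P is clearly the higher of the two.
Sb > P: this pair runs against the simple trend — see the exception note.
Si > Sb: the two effects oppose for this pair; the down-group effect wins (134 vs 103 kJ/mol).
Te > Si: the two effects oppose for this pair; the across-period effect wins (190 vs 134 kJ/mol).
Note the exception: Sb has a higher electron affinity than P, contrary to the simple trend — both are half-filled np³, but the pairing/repulsion penalty for the added electron shrinks as the p orbitals become larger and more diffuse down the group, and for Sb that outweighs the weaker nuclear attraction.
Note the exception: Si has a higher electron affinity than P, contrary to the simple trend — adding an electron to P's half-filled 3p³ is unfavourable, so Si (3p²) has the more exothermic EA.
Tabulated electron affinity (kJ/mol): Si 134, P 72, Sb 103, Te 190, Pb 35.
So from lowest to highest: Pb < P < Sb < Si < Te.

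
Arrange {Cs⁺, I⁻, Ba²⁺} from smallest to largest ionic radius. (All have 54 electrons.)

Ba²⁺ < Cs⁺ < I⁻

All of these have 54 electrons, so size is governed by nuclear charge alone: the more protons, the stronger the pull on the same electron cloud, and the smaller the ion.
Nuclear charges: Ba²⁺ (Z=56), Cs⁺ (Z=55), I⁻ (Z=53).
Smallest to largest: Ba²⁺ < Cs⁺ < I⁻.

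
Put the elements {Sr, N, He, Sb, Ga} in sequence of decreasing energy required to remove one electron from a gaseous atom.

Removing the outermost electron gets harder across a period and easier down a group.
These span different periods and groups, so the two trends combine.
Ga > Sr: relative to Sr, both the across-period and down-group shifts push Ga's first ionization energy up.
Sb > Ga: period and group pull opposite ways; the across-period shift dominates (831 vs 579 kJ/mol).
N > Sb: N sits above Sb in group 15, so the down-group effect alone puts N higher.
He > N: both effects reinforce here, so He is clearly the higher of the two.
Approximate values (kJ/mol): He 2372, N 1402, Ga 579, Sr 550, Sb 831.
So from highest to lowest: He > N > Sb > Ga > Sr.

He > N > Sb > Ga > Sr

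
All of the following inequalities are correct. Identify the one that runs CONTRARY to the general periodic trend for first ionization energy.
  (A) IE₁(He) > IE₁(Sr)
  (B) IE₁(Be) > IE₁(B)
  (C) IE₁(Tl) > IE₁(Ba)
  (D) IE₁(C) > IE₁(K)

The general trend: first ionization energy increases across a period and decreases down a group.
(A) He (period 1, group 18) vs Sr (period 5, group 2): the stated order agrees with the simple trend.
(B) Be (period 2, group 2) vs B (period 2, group 13): the stated order contradicts the simple trend.
(C) Tl (period 6, group 13) vs Ba (period 6, group 2): the stated order agrees with the simple trend.
(D) C (period 2, group 14) vs K (period 4, group 1): the stated order agrees with the simple trend.
The exception is (B): removing B's lone 2p electron is easier than breaking Be's filled 2s².

(B)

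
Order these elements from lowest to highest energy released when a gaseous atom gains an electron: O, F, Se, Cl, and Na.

Na, O, Se, F, Cl

O is in period 2, group 16; F is in period 2, group 17; Na is in period 3, group 1; Cl is in period 3, group 17; Se is in period 4, group 16.
EA tends to increase across a period and decrease down a group, though the pattern is less regular than for IE or radius.
Here both period and group differ, so the two effects have to be weighed against each other.
O > Na: relative to Na, both the across-period and down-group shifts push O's electron affinity up.
Se > O: this pair runs against the simple trend — see the exception note.
F > Se: both effects reinforce here, so F is clearly the higher of the two.
Cl > F: this pair runs against the simple trend — see the exception note.
Note the exception: Se has a higher electron affinity than O, contrary to the simple trend — O's compact 2p subshell gives strong electron–electron repulsion on the added electron.
Note the exception: Cl has a higher electron affinity than F, contrary to the simple trend — F's small 2p subshell makes the incoming electron feel strong e⁻–e⁻ repulsion, so Cl actually releases more energy on gaining an electron.
For reference (kJ/mol): O 141, F 328, Na 53, Cl 349, Se 195.
So from lowest to highest: Na < O < Se < F < Cl.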